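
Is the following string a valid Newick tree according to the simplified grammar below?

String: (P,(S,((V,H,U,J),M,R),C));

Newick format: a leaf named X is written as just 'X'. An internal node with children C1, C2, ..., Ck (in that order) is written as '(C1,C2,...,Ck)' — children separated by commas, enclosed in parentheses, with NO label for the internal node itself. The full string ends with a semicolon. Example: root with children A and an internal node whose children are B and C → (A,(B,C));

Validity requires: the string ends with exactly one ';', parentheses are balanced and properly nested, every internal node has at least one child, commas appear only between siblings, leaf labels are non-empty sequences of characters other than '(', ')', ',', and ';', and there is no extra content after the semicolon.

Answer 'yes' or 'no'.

Input: (P,(S,((V,H,U,J),M,R),C));
Paren balance: 4 '(' vs 4 ')' OK
Ends with single ';': True
Full parse: OK
Valid: True

Answer: yes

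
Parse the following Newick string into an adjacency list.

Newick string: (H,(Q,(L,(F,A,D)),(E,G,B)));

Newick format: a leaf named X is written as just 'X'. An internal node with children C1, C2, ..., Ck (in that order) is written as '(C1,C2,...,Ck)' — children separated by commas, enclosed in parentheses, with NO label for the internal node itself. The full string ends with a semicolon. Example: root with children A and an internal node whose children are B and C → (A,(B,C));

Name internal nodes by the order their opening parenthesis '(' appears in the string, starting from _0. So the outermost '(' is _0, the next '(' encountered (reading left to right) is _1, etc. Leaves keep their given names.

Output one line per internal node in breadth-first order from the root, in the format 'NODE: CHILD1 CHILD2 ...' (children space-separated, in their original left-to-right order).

Input: (H,(Q,(L,(F,A,D)),(E,G,B)));
Scanning left-to-right, naming '(' by encounter order:
  pos 0: '(' -> open internal node _0 (depth 1)
  pos 3: '(' -> open internal node _1 (depth 2)
  pos 6: '(' -> open internal node _2 (depth 3)
  pos 9: '(' -> open internal node _3 (depth 4)
  pos 15: ')' -> close internal node _3 (now at depth 3)
  pos 16: ')' -> close internal node _2 (now at depth 2)
  pos 18: '(' -> open internal node _4 (depth 3)
  pos 24: ')' -> close internal node _4 (now at depth 2)
  pos 25: ')' -> close internal node _1 (now at depth 1)
  pos 26: ')' -> close internal node _0 (now at depth 0)
Total internal nodes: 5
BFS adjacency from root:
  _0: H _1
  _1: Q _2 _4
  _2: L _3
  _4: E G B
  _3: F A D

Answer: _0: H _1
_1: Q _2 _4
_2: L _3
_4: E G B
_3: F A D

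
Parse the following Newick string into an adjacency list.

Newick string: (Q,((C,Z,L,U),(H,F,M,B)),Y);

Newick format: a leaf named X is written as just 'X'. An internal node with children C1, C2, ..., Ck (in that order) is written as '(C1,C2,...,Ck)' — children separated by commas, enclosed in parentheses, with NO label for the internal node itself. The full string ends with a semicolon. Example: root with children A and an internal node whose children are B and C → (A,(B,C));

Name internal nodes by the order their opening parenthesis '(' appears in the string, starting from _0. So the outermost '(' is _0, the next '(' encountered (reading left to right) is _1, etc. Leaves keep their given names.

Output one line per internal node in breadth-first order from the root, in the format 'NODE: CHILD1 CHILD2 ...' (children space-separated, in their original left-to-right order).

Input: (Q,((C,Z,L,U),(H,F,M,B)),Y);
Scanning left-to-right, naming '(' by encounter order:
  pos 0: '(' -> open internal node _0 (depth 1)
  pos 3: '(' -> open internal node _1 (depth 2)
  pos 4: '(' -> open internal node _2 (depth 3)
  pos 12: ')' -> close internal node _2 (now at depth 2)
  pos 14: '(' -> open internal node _3 (depth 3)
  pos 22: ')' -> close internal node _3 (now at depth 2)
  pos 23: ')' -> close internal node _1 (now at depth 1)
  pos 26: ')' -> close internal node _0 (now at depth 0)
Total internal nodes: 4
BFS adjacency from root:
  _0: Q _1 Y
  _1: _2 _3
  _2: C Z L U
  _3: H F M B

Answer: _0: Q _1 Y
_1: _2 _3
_2: C Z L U
_3: H F M B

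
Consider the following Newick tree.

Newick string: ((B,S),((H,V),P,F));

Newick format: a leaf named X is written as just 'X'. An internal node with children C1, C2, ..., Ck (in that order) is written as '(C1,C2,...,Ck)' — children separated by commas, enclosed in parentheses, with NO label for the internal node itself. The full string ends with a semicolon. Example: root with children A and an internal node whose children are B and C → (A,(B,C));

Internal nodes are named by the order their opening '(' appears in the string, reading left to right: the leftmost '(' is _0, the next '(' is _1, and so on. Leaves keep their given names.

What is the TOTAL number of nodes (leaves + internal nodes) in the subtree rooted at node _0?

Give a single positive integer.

Answer: 10

Derivation:
Newick: ((B,S),((H,V),P,F));
Locate _0: it is the '(' at position 0 (the 1st '(' reading left to right).
Query: subtree rooted at _0
_0: subtree_size = 1 + 9
  _1: subtree_size = 1 + 2
    B: subtree_size = 1 + 0
    S: subtree_size = 1 + 0
  _2: subtree_size = 1 + 5
    _3: subtree_size = 1 + 2
      H: subtree_size = 1 + 0
      V: subtree_size = 1 + 0
    P: subtree_size = 1 + 0
    F: subtree_size = 1 + 0
Total subtree size of _0: 10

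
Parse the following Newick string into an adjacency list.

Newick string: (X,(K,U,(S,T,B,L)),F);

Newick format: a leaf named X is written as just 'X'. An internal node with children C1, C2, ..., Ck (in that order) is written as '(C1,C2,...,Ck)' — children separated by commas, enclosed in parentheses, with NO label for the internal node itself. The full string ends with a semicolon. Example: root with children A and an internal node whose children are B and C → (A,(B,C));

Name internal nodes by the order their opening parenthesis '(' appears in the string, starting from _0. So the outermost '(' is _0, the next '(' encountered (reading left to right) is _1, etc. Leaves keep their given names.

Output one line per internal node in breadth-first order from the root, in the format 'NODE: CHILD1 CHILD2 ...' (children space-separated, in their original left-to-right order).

Input: (X,(K,U,(S,T,B,L)),F);
Scanning left-to-right, naming '(' by encounter order:
  pos 0: '(' -> open internal node _0 (depth 1)
  pos 3: '(' -> open internal node _1 (depth 2)
  pos 8: '(' -> open internal node _2 (depth 3)
  pos 16: ')' -> close internal node _2 (now at depth 2)
  pos 17: ')' -> close internal node _1 (now at depth 1)
  pos 20: ')' -> close internal node _0 (now at depth 0)
Total internal nodes: 3
BFS adjacency from root:
  _0: X _1 F
  _1: K U _2
  _2: S T B L

Answer: _0: X _1 F
_1: K U _2
_2: S T B L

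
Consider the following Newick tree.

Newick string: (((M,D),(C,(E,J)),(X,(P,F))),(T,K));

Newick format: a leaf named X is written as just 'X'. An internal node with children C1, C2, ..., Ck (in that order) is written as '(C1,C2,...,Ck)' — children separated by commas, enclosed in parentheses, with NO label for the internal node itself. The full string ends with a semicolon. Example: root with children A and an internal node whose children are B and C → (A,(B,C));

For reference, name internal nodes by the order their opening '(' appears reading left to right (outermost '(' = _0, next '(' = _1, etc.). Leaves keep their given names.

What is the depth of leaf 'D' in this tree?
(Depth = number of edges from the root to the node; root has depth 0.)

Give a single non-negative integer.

Answer: 3

Derivation:
Newick: (((M,D),(C,(E,J)),(X,(P,F))),(T,K));
Naming internals by '(' encounter order: outermost '(' = _0, next = _1, ...
Query node: D
Path from root: _0 -> _1 -> _2 -> D
Depth of D: 3 (number of edges from root)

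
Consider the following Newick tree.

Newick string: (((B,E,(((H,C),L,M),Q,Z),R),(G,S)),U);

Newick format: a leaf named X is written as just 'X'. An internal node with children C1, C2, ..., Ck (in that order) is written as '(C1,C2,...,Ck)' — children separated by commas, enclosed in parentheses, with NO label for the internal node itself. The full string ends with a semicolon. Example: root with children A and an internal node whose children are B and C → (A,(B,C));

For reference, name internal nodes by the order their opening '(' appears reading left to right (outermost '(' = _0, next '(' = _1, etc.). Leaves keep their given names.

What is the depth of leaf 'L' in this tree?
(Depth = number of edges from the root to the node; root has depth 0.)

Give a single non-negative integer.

Newick: (((B,E,(((H,C),L,M),Q,Z),R),(G,S)),U);
Naming internals by '(' encounter order: outermost '(' = _0, next = _1, ...
Query node: L
Path from root: _0 -> _1 -> _2 -> _3 -> _4 -> L
Depth of L: 5 (number of edges from root)

Answer: 5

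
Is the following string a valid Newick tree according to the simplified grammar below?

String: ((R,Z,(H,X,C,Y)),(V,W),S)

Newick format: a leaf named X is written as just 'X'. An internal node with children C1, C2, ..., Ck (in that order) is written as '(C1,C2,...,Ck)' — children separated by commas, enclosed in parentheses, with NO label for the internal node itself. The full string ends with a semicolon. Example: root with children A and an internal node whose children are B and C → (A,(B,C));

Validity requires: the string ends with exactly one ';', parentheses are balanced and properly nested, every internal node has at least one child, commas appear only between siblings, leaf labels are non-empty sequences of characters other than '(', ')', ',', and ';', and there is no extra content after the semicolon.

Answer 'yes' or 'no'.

Answer: no

Derivation:
Input: ((R,Z,(H,X,C,Y)),(V,W),S)
Paren balance: 4 '(' vs 4 ')' OK
Ends with single ';': False
Full parse: FAILS (must end with ;)
Valid: False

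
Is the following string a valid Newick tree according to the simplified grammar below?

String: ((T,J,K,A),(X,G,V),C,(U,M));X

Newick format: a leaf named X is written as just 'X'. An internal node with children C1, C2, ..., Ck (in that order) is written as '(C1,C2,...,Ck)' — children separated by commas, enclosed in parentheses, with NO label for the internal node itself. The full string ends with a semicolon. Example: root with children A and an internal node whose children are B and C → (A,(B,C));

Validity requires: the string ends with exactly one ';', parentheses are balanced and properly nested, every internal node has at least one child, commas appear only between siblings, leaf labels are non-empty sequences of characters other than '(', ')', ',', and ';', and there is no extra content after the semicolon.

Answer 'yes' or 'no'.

Input: ((T,J,K,A),(X,G,V),C,(U,M));X
Paren balance: 4 '(' vs 4 ')' OK
Ends with single ';': False
Full parse: FAILS (must end with ;)
Valid: False

Answer: no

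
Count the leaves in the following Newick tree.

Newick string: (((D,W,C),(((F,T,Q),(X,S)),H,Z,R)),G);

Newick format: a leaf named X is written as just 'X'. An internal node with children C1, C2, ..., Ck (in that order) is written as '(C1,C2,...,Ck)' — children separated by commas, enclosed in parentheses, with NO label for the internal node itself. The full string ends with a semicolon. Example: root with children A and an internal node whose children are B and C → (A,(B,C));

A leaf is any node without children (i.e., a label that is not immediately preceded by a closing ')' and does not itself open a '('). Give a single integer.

Answer: 12

Derivation:
Newick: (((D,W,C),(((F,T,Q),(X,S)),H,Z,R)),G);
Scan left-to-right; a leaf is any maximal label run not followed by '(':
  pos 3: leaf 'D' → count = 1
  pos 5: leaf 'W' → count = 2
  pos 7: leaf 'C' → count = 3
  pos 13: leaf 'F' → count = 4
  pos 15: leaf 'T' → count = 5
  pos 17: leaf 'Q' → count = 6
  pos 21: leaf 'X' → count = 7
  pos 23: leaf 'S' → count = 8
  pos 27: leaf 'H' → count = 9
  pos 29: leaf 'Z' → count = 10
  pos 31: leaf 'R' → count = 11
  pos 35: leaf 'G' → count = 12
Total leaves: 12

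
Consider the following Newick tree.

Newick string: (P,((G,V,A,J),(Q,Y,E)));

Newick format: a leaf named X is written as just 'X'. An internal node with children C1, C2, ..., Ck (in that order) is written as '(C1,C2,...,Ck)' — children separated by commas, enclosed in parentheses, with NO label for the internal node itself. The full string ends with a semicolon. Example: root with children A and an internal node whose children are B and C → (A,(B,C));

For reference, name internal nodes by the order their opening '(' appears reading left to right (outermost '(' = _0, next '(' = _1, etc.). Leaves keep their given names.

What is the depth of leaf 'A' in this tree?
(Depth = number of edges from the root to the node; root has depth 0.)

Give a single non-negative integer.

Answer: 3

Derivation:
Newick: (P,((G,V,A,J),(Q,Y,E)));
Naming internals by '(' encounter order: outermost '(' = _0, next = _1, ...
Query node: A
Path from root: _0 -> _1 -> _2 -> A
Depth of A: 3 (number of edges from root)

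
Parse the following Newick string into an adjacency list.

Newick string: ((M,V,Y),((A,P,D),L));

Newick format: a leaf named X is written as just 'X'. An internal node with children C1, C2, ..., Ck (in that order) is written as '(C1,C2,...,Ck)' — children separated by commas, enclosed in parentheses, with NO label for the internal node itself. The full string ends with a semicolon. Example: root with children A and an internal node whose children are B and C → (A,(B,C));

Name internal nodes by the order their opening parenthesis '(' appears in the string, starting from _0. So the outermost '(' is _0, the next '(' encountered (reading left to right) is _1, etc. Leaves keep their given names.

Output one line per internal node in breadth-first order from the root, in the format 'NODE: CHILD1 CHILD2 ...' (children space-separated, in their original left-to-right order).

Input: ((M,V,Y),((A,P,D),L));
Scanning left-to-right, naming '(' by encounter order:
  pos 0: '(' -> open internal node _0 (depth 1)
  pos 1: '(' -> open internal node _1 (depth 2)
  pos 7: ')' -> close internal node _1 (now at depth 1)
  pos 9: '(' -> open internal node _2 (depth 2)
  pos 10: '(' -> open internal node _3 (depth 3)
  pos 16: ')' -> close internal node _3 (now at depth 2)
  pos 19: ')' -> close internal node _2 (now at depth 1)
  pos 20: ')' -> close internal node _0 (now at depth 0)
Total internal nodes: 4
BFS adjacency from root:
  _0: _1 _2
  _1: M V Y
  _2: _3 L
  _3: A P D

Answer: _0: _1 _2
_1: M V Y
_2: _3 L
_3: A P D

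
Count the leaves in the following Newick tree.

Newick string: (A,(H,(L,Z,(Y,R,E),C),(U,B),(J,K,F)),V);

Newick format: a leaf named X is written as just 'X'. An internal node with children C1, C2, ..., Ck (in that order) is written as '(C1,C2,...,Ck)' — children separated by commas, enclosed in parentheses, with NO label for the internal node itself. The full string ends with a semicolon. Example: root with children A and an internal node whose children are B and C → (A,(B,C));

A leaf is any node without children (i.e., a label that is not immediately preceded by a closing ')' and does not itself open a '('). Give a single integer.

Answer: 14

Derivation:
Newick: (A,(H,(L,Z,(Y,R,E),C),(U,B),(J,K,F)),V);
Scan left-to-right; a leaf is any maximal label run not followed by '(':
  pos 1: leaf 'A' → count = 1
  pos 4: leaf 'H' → count = 2
  pos 7: leaf 'L' → count = 3
  pos 9: leaf 'Z' → count = 4
  pos 12: leaf 'Y' → count = 5
  pos 14: leaf 'R' → count = 6
  pos 16: leaf 'E' → count = 7
  pos 19: leaf 'C' → count = 8
  pos 23: leaf 'U' → count = 9
  pos 25: leaf 'B' → count = 10
  pos 29: leaf 'J' → count = 11
  pos 31: leaf 'K' → count = 12
  pos 33: leaf 'F' → count = 13
  pos 37: leaf 'V' → count = 14
Total leaves: 14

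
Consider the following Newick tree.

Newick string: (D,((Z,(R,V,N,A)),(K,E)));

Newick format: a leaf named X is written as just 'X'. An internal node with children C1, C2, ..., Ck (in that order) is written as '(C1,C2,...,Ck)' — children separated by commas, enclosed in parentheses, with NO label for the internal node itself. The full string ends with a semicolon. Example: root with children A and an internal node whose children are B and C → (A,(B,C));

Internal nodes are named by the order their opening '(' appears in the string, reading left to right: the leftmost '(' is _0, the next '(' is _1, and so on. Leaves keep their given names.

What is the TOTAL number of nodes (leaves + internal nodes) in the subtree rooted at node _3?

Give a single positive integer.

Answer: 5

Derivation:
Newick: (D,((Z,(R,V,N,A)),(K,E)));
Locate _3: it is the '(' at position 7 (the 4th '(' reading left to right).
Query: subtree rooted at _3
_3: subtree_size = 1 + 4
  R: subtree_size = 1 + 0
  V: subtree_size = 1 + 0
  N: subtree_size = 1 + 0
  A: subtree_size = 1 + 0
Total subtree size of _3: 5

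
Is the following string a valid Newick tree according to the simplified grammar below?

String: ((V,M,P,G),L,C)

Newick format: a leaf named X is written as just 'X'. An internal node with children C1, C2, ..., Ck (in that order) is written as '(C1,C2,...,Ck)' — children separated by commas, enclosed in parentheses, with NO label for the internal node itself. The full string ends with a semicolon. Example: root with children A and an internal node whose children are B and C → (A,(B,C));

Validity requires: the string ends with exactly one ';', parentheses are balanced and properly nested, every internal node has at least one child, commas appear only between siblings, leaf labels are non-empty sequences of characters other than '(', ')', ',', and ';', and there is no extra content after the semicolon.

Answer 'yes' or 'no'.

Input: ((V,M,P,G),L,C)
Paren balance: 2 '(' vs 2 ')' OK
Ends with single ';': False
Full parse: FAILS (must end with ;)
Valid: False

Answer: no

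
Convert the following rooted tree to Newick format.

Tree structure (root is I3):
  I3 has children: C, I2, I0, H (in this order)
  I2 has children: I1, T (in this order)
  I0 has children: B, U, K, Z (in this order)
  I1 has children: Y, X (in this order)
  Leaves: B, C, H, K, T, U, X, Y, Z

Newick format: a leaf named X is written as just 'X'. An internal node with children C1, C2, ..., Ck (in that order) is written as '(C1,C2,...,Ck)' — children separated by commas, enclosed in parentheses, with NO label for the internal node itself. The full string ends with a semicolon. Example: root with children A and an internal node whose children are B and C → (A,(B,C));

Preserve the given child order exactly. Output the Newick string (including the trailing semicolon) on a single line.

internal I3 with children ['C', 'I2', 'I0', 'H']
  leaf 'C' → 'C'
  internal I2 with children ['I1', 'T']
    internal I1 with children ['Y', 'X']
      leaf 'Y' → 'Y'
      leaf 'X' → 'X'
    → '(Y,X)'
    leaf 'T' → 'T'
  → '((Y,X),T)'
  internal I0 with children ['B', 'U', 'K', 'Z']
    leaf 'B' → 'B'
    leaf 'U' → 'U'
    leaf 'K' → 'K'
    leaf 'Z' → 'Z'
  → '(B,U,K,Z)'
  leaf 'H' → 'H'
→ '(C,((Y,X),T),(B,U,K,Z),H)'
Final: (C,((Y,X),T),(B,U,K,Z),H);

Answer: (C,((Y,X),T),(B,U,K,Z),H);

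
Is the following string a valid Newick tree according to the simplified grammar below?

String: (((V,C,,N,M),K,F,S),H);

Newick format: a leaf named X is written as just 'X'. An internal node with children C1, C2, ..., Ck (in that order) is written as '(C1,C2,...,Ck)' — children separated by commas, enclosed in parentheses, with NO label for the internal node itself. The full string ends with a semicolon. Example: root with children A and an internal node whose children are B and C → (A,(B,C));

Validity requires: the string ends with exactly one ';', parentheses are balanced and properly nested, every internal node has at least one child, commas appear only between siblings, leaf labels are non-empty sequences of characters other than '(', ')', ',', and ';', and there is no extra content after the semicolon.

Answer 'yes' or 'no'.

Input: (((V,C,,N,M),K,F,S),H);
Paren balance: 3 '(' vs 3 ')' OK
Ends with single ';': True
Full parse: FAILS (empty leaf label at pos 7)
Valid: False

Answer: no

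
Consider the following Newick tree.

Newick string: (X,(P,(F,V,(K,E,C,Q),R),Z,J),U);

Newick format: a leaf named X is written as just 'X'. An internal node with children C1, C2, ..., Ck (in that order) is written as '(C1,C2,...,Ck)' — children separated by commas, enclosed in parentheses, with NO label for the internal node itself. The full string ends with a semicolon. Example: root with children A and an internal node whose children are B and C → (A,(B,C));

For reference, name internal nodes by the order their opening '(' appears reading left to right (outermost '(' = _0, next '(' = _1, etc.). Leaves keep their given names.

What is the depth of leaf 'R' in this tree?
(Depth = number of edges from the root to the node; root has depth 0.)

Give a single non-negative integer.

Newick: (X,(P,(F,V,(K,E,C,Q),R),Z,J),U);
Naming internals by '(' encounter order: outermost '(' = _0, next = _1, ...
Query node: R
Path from root: _0 -> _1 -> _2 -> R
Depth of R: 3 (number of edges from root)

Answer: 3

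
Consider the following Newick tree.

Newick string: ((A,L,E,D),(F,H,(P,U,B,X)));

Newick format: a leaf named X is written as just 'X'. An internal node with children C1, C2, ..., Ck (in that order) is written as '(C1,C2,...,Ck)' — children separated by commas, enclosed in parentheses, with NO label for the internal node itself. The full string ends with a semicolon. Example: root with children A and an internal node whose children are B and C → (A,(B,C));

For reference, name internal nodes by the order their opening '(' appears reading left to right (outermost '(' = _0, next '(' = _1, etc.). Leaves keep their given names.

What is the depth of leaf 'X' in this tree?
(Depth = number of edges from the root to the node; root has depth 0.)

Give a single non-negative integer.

Answer: 3

Derivation:
Newick: ((A,L,E,D),(F,H,(P,U,B,X)));
Naming internals by '(' encounter order: outermost '(' = _0, next = _1, ...
Query node: X
Path from root: _0 -> _2 -> _3 -> X
Depth of X: 3 (number of edges from root)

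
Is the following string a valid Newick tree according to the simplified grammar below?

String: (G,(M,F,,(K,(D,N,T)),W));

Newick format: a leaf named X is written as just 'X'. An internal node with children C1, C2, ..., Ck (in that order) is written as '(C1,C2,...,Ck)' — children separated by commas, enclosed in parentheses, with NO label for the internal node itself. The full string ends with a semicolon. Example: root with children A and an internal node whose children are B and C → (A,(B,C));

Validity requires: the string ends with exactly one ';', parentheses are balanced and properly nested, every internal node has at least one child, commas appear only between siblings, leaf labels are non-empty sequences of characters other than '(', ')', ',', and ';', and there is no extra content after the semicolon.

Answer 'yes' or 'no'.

Answer: no

Derivation:
Input: (G,(M,F,,(K,(D,N,T)),W));
Paren balance: 4 '(' vs 4 ')' OK
Ends with single ';': True
Full parse: FAILS (empty leaf label at pos 8)
Valid: False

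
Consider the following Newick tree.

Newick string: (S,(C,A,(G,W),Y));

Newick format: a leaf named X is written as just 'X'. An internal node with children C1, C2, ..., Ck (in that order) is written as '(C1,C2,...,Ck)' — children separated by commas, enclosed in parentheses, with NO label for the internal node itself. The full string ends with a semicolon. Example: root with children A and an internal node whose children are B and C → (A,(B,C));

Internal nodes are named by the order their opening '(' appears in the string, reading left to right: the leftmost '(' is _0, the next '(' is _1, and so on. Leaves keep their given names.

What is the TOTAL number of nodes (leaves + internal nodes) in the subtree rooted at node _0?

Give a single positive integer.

Newick: (S,(C,A,(G,W),Y));
Locate _0: it is the '(' at position 0 (the 1st '(' reading left to right).
Query: subtree rooted at _0
_0: subtree_size = 1 + 8
  S: subtree_size = 1 + 0
  _1: subtree_size = 1 + 6
    C: subtree_size = 1 + 0
    A: subtree_size = 1 + 0
    _2: subtree_size = 1 + 2
      G: subtree_size = 1 + 0
      W: subtree_size = 1 + 0
    Y: subtree_size = 1 + 0
Total subtree size of _0: 9

Answer: 9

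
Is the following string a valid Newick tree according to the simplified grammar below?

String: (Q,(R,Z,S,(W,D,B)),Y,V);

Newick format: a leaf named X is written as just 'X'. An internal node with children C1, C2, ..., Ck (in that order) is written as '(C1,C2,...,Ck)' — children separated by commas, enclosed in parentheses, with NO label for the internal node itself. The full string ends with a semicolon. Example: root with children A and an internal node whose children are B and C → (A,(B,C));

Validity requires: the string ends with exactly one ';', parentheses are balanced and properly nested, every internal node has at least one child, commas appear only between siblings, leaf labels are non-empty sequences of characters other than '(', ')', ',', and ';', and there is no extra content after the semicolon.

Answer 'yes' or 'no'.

Input: (Q,(R,Z,S,(W,D,B)),Y,V);
Paren balance: 3 '(' vs 3 ')' OK
Ends with single ';': True
Full parse: OK
Valid: True

Answer: yes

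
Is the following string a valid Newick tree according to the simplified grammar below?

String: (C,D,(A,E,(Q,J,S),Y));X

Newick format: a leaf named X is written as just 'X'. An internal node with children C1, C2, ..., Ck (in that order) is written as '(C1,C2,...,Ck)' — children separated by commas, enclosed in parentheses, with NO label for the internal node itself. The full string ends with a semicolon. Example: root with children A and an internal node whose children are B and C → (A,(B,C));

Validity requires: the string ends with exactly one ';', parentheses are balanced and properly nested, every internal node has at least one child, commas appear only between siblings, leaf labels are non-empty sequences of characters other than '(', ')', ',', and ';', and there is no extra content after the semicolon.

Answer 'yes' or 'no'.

Answer: no

Derivation:
Input: (C,D,(A,E,(Q,J,S),Y));X
Paren balance: 3 '(' vs 3 ')' OK
Ends with single ';': False
Full parse: FAILS (must end with ;)
Valid: False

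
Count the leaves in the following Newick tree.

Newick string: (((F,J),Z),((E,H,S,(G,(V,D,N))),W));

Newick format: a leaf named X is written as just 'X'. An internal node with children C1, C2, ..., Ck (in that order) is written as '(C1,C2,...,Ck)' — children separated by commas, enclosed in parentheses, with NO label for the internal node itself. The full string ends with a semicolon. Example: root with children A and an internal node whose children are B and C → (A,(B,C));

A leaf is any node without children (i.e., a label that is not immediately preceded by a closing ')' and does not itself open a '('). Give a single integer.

Answer: 11

Derivation:
Newick: (((F,J),Z),((E,H,S,(G,(V,D,N))),W));
Scan left-to-right; a leaf is any maximal label run not followed by '(':
  pos 3: leaf 'F' → count = 1
  pos 5: leaf 'J' → count = 2
  pos 8: leaf 'Z' → count = 3
  pos 13: leaf 'E' → count = 4
  pos 15: leaf 'H' → count = 5
  pos 17: leaf 'S' → count = 6
  pos 20: leaf 'G' → count = 7
  pos 23: leaf 'V' → count = 8
  pos 25: leaf 'D' → count = 9
  pos 27: leaf 'N' → count = 10
  pos 32: leaf 'W' → count = 11
Total leaves: 11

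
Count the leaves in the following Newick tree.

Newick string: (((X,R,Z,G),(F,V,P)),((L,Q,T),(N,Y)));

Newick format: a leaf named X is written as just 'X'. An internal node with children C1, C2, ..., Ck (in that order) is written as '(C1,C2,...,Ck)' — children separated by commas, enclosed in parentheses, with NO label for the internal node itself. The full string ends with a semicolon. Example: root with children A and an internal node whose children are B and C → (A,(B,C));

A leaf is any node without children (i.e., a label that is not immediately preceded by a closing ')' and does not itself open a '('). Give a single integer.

Newick: (((X,R,Z,G),(F,V,P)),((L,Q,T),(N,Y)));
Scan left-to-right; a leaf is any maximal label run not followed by '(':
  pos 3: leaf 'X' → count = 1
  pos 5: leaf 'R' → count = 2
  pos 7: leaf 'Z' → count = 3
  pos 9: leaf 'G' → count = 4
  pos 13: leaf 'F' → count = 5
  pos 15: leaf 'V' → count = 6
  pos 17: leaf 'P' → count = 7
  pos 23: leaf 'L' → count = 8
  pos 25: leaf 'Q' → count = 9
  pos 27: leaf 'T' → count = 10
  pos 31: leaf 'N' → count = 11
  pos 33: leaf 'Y' → count = 12
Total leaves: 12

Answer: 12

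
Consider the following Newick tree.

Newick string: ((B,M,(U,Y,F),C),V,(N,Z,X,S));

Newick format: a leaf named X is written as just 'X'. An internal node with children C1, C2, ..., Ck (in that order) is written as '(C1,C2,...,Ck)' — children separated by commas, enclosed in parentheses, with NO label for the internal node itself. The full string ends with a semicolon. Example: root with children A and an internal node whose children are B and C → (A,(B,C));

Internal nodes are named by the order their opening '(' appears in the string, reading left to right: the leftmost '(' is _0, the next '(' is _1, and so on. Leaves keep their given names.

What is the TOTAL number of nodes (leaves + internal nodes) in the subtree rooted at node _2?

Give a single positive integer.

Answer: 4

Derivation:
Newick: ((B,M,(U,Y,F),C),V,(N,Z,X,S));
Locate _2: it is the '(' at position 6 (the 3rd '(' reading left to right).
Query: subtree rooted at _2
_2: subtree_size = 1 + 3
  U: subtree_size = 1 + 0
  Y: subtree_size = 1 + 0
  F: subtree_size = 1 + 0
Total subtree size of _2: 4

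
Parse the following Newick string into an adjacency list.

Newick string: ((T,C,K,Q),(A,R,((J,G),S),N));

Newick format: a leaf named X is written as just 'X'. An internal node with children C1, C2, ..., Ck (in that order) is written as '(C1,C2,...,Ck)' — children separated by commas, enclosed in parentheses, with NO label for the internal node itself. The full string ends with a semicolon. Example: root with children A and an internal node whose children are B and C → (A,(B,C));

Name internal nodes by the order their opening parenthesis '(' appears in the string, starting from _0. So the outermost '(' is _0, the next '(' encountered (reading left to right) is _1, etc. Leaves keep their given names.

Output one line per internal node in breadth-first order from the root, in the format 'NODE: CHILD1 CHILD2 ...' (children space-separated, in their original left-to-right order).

Answer: _0: _1 _2
_1: T C K Q
_2: A R _3 N
_3: _4 S
_4: J G

Derivation:
Input: ((T,C,K,Q),(A,R,((J,G),S),N));
Scanning left-to-right, naming '(' by encounter order:
  pos 0: '(' -> open internal node _0 (depth 1)
  pos 1: '(' -> open internal node _1 (depth 2)
  pos 9: ')' -> close internal node _1 (now at depth 1)
  pos 11: '(' -> open internal node _2 (depth 2)
  pos 16: '(' -> open internal node _3 (depth 3)
  pos 17: '(' -> open internal node _4 (depth 4)
  pos 21: ')' -> close internal node _4 (now at depth 3)
  pos 24: ')' -> close internal node _3 (now at depth 2)
  pos 27: ')' -> close internal node _2 (now at depth 1)
  pos 28: ')' -> close internal node _0 (now at depth 0)
Total internal nodes: 5
BFS adjacency from root:
  _0: _1 _2
  _1: T C K Q
  _2: A R _3 N
  _3: _4 S
  _4: J G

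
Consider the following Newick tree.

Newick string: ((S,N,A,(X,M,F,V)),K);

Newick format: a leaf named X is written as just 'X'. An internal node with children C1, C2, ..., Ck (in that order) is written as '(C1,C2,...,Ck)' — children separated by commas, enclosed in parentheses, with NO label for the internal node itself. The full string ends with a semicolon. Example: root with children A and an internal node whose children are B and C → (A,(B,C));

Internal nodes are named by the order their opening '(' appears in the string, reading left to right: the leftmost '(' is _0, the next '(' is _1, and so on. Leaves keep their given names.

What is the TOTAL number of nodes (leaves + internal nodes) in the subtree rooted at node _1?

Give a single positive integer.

Answer: 9

Derivation:
Newick: ((S,N,A,(X,M,F,V)),K);
Locate _1: it is the '(' at position 1 (the 2nd '(' reading left to right).
Query: subtree rooted at _1
_1: subtree_size = 1 + 8
  S: subtree_size = 1 + 0
  N: subtree_size = 1 + 0
  A: subtree_size = 1 + 0
  _2: subtree_size = 1 + 4
    X: subtree_size = 1 + 0
    M: subtree_size = 1 + 0
    F: subtree_size = 1 + 0
    V: subtree_size = 1 + 0
Total subtree size of _1: 9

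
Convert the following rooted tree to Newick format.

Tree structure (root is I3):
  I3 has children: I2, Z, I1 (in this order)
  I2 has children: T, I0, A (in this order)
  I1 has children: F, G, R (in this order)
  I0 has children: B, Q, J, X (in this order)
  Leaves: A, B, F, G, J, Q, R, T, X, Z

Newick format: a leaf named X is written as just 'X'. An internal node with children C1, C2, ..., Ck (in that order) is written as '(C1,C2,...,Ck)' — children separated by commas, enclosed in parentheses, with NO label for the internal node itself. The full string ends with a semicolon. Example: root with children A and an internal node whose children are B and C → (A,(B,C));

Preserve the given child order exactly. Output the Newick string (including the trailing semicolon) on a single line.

Answer: ((T,(B,Q,J,X),A),Z,(F,G,R));

Derivation:
internal I3 with children ['I2', 'Z', 'I1']
  internal I2 with children ['T', 'I0', 'A']
    leaf 'T' → 'T'
    internal I0 with children ['B', 'Q', 'J', 'X']
      leaf 'B' → 'B'
      leaf 'Q' → 'Q'
      leaf 'J' → 'J'
      leaf 'X' → 'X'
    → '(B,Q,J,X)'
    leaf 'A' → 'A'
  → '(T,(B,Q,J,X),A)'
  leaf 'Z' → 'Z'
  internal I1 with children ['F', 'G', 'R']
    leaf 'F' → 'F'
    leaf 'G' → 'G'
    leaf 'R' → 'R'
  → '(F,G,R)'
→ '((T,(B,Q,J,X),A),Z,(F,G,R))'
Final: ((T,(B,Q,J,X),A),Z,(F,G,R));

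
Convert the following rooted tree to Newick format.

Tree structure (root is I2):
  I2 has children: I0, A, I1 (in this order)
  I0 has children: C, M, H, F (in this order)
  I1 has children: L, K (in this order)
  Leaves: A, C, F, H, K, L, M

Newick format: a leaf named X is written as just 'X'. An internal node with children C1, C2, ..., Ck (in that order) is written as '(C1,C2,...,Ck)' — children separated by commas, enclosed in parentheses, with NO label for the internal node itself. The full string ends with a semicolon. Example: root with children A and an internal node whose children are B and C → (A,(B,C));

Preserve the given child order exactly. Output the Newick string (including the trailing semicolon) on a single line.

internal I2 with children ['I0', 'A', 'I1']
  internal I0 with children ['C', 'M', 'H', 'F']
    leaf 'C' → 'C'
    leaf 'M' → 'M'
    leaf 'H' → 'H'
    leaf 'F' → 'F'
  → '(C,M,H,F)'
  leaf 'A' → 'A'
  internal I1 with children ['L', 'K']
    leaf 'L' → 'L'
    leaf 'K' → 'K'
  → '(L,K)'
→ '((C,M,H,F),A,(L,K))'
Final: ((C,M,H,F),A,(L,K));

Answer: ((C,M,H,F),A,(L,K));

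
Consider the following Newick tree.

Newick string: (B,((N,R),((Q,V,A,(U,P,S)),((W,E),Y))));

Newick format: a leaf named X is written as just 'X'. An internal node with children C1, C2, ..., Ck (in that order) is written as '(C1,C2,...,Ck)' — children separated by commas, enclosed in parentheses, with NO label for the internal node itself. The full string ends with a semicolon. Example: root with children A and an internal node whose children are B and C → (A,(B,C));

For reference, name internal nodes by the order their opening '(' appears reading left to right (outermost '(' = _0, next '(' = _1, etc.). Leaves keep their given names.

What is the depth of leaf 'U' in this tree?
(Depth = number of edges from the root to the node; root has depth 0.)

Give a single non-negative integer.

Newick: (B,((N,R),((Q,V,A,(U,P,S)),((W,E),Y))));
Naming internals by '(' encounter order: outermost '(' = _0, next = _1, ...
Query node: U
Path from root: _0 -> _1 -> _3 -> _4 -> _5 -> U
Depth of U: 5 (number of edges from root)

Answer: 5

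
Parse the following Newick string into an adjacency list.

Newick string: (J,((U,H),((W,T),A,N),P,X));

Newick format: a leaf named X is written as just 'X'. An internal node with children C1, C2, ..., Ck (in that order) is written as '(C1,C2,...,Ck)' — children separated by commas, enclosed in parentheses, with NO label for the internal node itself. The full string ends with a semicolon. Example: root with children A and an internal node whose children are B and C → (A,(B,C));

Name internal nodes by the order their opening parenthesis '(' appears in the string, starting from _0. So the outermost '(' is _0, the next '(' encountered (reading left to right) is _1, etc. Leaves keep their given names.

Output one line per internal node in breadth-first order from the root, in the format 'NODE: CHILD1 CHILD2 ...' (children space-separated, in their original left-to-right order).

Answer: _0: J _1
_1: _2 _3 P X
_2: U H
_3: _4 A N
_4: W T

Derivation:
Input: (J,((U,H),((W,T),A,N),P,X));
Scanning left-to-right, naming '(' by encounter order:
  pos 0: '(' -> open internal node _0 (depth 1)
  pos 3: '(' -> open internal node _1 (depth 2)
  pos 4: '(' -> open internal node _2 (depth 3)
  pos 8: ')' -> close internal node _2 (now at depth 2)
  pos 10: '(' -> open internal node _3 (depth 3)
  pos 11: '(' -> open internal node _4 (depth 4)
  pos 15: ')' -> close internal node _4 (now at depth 3)
  pos 20: ')' -> close internal node _3 (now at depth 2)
  pos 25: ')' -> close internal node _1 (now at depth 1)
  pos 26: ')' -> close internal node _0 (now at depth 0)
Total internal nodes: 5
BFS adjacency from root:
  _0: J _1
  _1: _2 _3 P X
  _2: U H
  _3: _4 A N
  _4: W T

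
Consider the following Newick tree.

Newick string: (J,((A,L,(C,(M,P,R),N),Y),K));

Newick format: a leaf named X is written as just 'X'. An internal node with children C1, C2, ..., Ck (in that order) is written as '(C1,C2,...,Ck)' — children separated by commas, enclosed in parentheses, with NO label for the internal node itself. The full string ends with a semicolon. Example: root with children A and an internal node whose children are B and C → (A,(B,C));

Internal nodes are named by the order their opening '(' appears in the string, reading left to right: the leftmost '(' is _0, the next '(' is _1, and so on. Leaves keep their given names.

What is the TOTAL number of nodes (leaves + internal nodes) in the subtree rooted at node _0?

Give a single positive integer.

Newick: (J,((A,L,(C,(M,P,R),N),Y),K));
Locate _0: it is the '(' at position 0 (the 1st '(' reading left to right).
Query: subtree rooted at _0
_0: subtree_size = 1 + 14
  J: subtree_size = 1 + 0
  _1: subtree_size = 1 + 12
    _2: subtree_size = 1 + 10
      A: subtree_size = 1 + 0
      L: subtree_size = 1 + 0
      _3: subtree_size = 1 + 6
        C: subtree_size = 1 + 0
        _4: subtree_size = 1 + 3
          M: subtree_size = 1 + 0
          P: subtree_size = 1 + 0
          R: subtree_size = 1 + 0
        N: subtree_size = 1 + 0
      Y: subtree_size = 1 + 0
    K: subtree_size = 1 + 0
Total subtree size of _0: 15

Answer: 15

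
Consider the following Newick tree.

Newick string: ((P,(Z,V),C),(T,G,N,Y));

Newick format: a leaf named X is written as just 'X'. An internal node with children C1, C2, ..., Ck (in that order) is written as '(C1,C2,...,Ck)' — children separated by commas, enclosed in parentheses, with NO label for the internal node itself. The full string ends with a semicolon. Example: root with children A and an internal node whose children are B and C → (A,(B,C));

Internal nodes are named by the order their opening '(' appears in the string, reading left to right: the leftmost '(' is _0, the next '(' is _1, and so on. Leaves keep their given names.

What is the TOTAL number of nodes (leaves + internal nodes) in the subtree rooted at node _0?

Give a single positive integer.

Answer: 12

Derivation:
Newick: ((P,(Z,V),C),(T,G,N,Y));
Locate _0: it is the '(' at position 0 (the 1st '(' reading left to right).
Query: subtree rooted at _0
_0: subtree_size = 1 + 11
  _1: subtree_size = 1 + 5
    P: subtree_size = 1 + 0
    _2: subtree_size = 1 + 2
      Z: subtree_size = 1 + 0
      V: subtree_size = 1 + 0
    C: subtree_size = 1 + 0
  _3: subtree_size = 1 + 4
    T: subtree_size = 1 + 0
    G: subtree_size = 1 + 0
    N: subtree_size = 1 + 0
    Y: subtree_size = 1 + 0
Total subtree size of _0: 12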